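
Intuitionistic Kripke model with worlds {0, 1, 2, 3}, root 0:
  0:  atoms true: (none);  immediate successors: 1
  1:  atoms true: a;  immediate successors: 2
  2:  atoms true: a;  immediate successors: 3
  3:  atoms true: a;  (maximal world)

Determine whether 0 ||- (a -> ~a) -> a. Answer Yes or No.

Yes

0 ||- (a -> ~a) -> a vacuously: no world accessible from 0 forces the antecedent a -> ~a.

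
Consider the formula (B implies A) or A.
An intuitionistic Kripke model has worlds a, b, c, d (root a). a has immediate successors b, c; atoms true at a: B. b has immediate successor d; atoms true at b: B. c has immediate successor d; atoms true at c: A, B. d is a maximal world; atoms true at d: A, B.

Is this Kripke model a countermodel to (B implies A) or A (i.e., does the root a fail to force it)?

a does not force (B implies A) or A: neither disjunct is forced at a.
a does not force B implies A: already at a itself, a forces B but a does not force A.
a lacks atom A, so a does not force A.
So the root a does not force (B implies A) or A; the model is a countermodel.

Yes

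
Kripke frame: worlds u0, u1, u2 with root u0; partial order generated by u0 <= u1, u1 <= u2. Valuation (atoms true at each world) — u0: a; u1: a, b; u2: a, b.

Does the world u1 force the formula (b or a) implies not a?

u1 does not force (b or a) implies not a: already at u1 itself, u1 forces b or a but u1 does not force not a.
u1 does not force not a since u1 is accessible from u1 and u1 forces a.

No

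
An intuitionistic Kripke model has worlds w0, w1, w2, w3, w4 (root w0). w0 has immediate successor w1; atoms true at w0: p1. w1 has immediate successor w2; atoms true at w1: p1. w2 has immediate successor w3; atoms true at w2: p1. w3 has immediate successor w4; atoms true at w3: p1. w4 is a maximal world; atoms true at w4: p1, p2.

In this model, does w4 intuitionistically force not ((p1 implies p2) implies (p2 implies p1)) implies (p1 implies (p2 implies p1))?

Yes

w4 forces not ((p1 implies p2) implies (p2 implies p1)) implies (p1 implies (p2 implies p1)) vacuously: no world accessible from w4 forces the antecedent not ((p1 implies p2) implies (p2 implies p1)).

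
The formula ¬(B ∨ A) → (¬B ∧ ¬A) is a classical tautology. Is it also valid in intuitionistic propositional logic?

This is a constructively valid De Morgan direction (negated disjunction to conjunction of negations), which is intuitionistically derivable.
From ¬(B ∨ A): if B held then B ∨ A would, contradiction — so ¬B; similarly ¬A.

Yes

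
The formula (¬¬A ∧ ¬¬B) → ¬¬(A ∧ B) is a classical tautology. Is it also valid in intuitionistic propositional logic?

This is the distribution of double negation over conjunction, which is intuitionistically derivable.
Assume ¬¬A, ¬¬B, and ¬(A ∧ B). From A we'd get ¬B (since A ∧ B is refuted), contradicting ¬¬B; so ¬A, contradicting ¬¬A.

Yes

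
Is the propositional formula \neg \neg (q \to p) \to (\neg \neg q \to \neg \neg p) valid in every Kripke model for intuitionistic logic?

This is the distribution of double negation over implication, which is intuitionistically derivable.
Assume \neg \neg (q \to p) and \neg \neg q; suppose \neg p. Then q \to p would give \neg q (by contraposition), contradicting \neg \neg q; so \neg (q \to p), contradicting \neg \neg (q \to p). Hence \neg \neg p.

Yes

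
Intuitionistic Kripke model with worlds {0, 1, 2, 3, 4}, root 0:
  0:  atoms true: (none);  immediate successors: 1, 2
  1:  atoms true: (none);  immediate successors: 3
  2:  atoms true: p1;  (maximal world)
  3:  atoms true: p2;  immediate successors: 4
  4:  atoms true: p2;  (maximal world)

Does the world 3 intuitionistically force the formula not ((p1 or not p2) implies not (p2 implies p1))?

No

3 does not force not ((p1 or not p2) implies not (p2 implies p1)) since 3 is accessible from 3 and 3 forces (p1 or not p2) implies not (p2 implies p1).
3 forces (p1 or not p2) implies not (p2 implies p1) vacuously: no world accessible from 3 forces the antecedent p1 or not p2.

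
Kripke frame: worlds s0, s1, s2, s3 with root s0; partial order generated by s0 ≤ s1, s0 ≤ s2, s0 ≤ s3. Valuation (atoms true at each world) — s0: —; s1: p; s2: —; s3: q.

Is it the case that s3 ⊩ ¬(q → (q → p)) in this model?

s3 ⊩ ¬(q → (q → p)): no world accessible from s3 forces q → (q → p).

Yes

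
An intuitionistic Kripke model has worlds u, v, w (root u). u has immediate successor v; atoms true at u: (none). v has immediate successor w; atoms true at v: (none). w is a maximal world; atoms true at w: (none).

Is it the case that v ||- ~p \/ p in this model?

Yes

v ||- ~p \/ p via the disjunct ~p.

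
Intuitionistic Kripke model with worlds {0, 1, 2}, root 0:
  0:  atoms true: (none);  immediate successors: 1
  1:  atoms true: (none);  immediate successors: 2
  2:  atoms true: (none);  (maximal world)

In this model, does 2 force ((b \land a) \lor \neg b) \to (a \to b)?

Yes

2 \Vdash ((b \land a) \lor \neg b) \to (a \to b): every world accessible from 2 that forces (b \land a) \lor \neg b (namely 2) also forces a \to b.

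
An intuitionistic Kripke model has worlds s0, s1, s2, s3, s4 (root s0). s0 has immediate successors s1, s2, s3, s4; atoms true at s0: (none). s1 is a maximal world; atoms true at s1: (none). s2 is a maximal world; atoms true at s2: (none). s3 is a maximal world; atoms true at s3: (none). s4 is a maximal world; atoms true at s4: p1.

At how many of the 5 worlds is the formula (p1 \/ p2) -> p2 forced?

s0: does not force it — s0 ||-/- (p1 \/ p2) -> p2: at the accessible world s4, s4 ||- p1 \/ p2 but s4 ||-/- p2.
s1: forces it.
s2: forces it.
s3: forces it.
s4: does not force it.
Worlds forcing the formula: {s1, s2, s3}.

3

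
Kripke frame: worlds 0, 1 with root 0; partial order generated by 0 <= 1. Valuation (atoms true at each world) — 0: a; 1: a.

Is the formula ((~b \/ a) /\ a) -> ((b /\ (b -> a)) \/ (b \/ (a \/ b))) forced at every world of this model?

Yes

0 ||- ((~b \/ a) /\ a) -> ((b /\ (b -> a)) \/ (b \/ (a \/ b))): every world accessible from 0 that forces (~b \/ a) /\ a (namely 0, 1) also forces (b /\ (b -> a)) \/ (b \/ (a \/ b)).
Since the root 0 forces ((~b \/ a) /\ a) -> ((b /\ (b -> a)) \/ (b \/ (a \/ b))) and forcing is persistent (monotone upward), every world forces it.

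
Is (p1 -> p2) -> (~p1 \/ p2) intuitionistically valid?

No

This is the material-implication-as-disjunction principle, which is not intuitionistically valid.
A Kripke countermodel: worlds a, b; order generated by a <= b; atoms true at each world — a:{}; b:{p1,p2}.
a ||-/- (p1 -> p2) -> (~p1 \/ p2): already at a itself, a ||- p1 -> p2 but a ||-/- ~p1 \/ p2.
a ||-/- ~p1 \/ p2: neither disjunct is forced at a.
a ||-/- ~p1 since b is accessible from a and b ||- p1.
So the root a does not force the formula.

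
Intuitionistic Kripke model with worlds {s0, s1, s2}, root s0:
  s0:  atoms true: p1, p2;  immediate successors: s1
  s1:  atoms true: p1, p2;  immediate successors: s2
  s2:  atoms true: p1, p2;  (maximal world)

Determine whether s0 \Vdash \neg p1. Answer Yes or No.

No

s0 \nVdash \neg p1 since s0 is accessible from s0 and s0 \Vdash p1.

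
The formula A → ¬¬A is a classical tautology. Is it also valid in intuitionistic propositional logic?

Yes

This is double-negation introduction, which is intuitionistically derivable.
If a world forces A then every accessible world forces A (persistence), so none forces ¬A; hence ¬¬A.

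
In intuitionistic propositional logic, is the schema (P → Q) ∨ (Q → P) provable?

This is the Gödel–Dummett linearity axiom, which is not intuitionistically valid.
A Kripke countermodel: worlds w0, w1, w2; order generated by w0 ≤ w1, w0 ≤ w2; atoms true at each world — w0:{}; w1:{P}; w2:{Q}.
w0 ⊮ (P → Q) ∨ (Q → P): neither disjunct is forced at w0.
w0 ⊮ P → Q: at the accessible world w1, w1 ⊩ P but w1 ⊮ Q.
w1 lacks atom Q, so w1 ⊮ Q.
So the root w0 does not force the formula.

No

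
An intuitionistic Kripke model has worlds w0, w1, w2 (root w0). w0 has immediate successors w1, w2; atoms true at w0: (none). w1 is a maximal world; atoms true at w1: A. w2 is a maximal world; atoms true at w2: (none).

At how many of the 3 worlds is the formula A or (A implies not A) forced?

2

w0: does not force it — w0 does not force A or (A implies not A): neither disjunct is forced at w0.
w1: forces it.
w2: forces it.
Worlds forcing the formula: {w1, w2}.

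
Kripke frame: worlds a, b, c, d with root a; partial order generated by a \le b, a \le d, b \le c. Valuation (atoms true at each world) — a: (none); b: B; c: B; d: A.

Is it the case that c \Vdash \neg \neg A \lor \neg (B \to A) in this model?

Yes

c \Vdash \neg \neg A \lor \neg (B \to A) via the disjunct \neg (B \to A).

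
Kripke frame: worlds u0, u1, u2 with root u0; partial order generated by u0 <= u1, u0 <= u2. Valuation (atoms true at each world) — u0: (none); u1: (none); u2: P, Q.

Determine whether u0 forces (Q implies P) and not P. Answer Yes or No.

No

u0 does not force (Q implies P) and not P since u0 fails not P.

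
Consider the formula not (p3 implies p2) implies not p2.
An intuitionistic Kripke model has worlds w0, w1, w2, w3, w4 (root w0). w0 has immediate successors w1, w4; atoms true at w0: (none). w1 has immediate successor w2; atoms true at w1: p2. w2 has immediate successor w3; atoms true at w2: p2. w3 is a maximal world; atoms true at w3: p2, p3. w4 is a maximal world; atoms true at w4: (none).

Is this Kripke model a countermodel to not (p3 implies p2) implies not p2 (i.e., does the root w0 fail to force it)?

No

w0 forces not (p3 implies p2) implies not p2 vacuously: no world accessible from w0 forces the antecedent not (p3 implies p2).
So the root w0 forces not (p3 implies p2) implies not p2; the model is not a countermodel.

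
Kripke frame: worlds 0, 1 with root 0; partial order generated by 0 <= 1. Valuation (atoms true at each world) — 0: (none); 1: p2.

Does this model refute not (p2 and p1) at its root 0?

0 forces not (p2 and p1): no world accessible from 0 forces p2 and p1.
So the root 0 forces not (p2 and p1); the model is not a countermodel.

No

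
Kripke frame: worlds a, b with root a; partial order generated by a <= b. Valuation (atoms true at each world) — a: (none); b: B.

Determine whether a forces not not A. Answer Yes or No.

No

a does not force not not A since a is accessible from a and a forces not A.
a forces not A: no world accessible from a forces A.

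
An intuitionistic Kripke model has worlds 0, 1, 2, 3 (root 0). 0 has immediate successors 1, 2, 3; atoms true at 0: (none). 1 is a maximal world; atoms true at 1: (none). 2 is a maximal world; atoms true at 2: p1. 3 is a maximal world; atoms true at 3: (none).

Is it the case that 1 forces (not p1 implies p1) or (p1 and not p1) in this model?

No

1 does not force (not p1 implies p1) or (p1 and not p1): neither disjunct is forced at 1.
1 does not force not p1 implies p1: already at 1 itself, 1 forces not p1 but 1 does not force p1.
1 lacks atom p1, so 1 does not force p1.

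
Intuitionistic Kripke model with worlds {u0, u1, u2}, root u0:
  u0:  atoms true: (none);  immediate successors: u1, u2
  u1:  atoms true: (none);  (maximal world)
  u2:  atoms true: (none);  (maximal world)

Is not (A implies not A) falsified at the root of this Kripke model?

u0 does not force not (A implies not A) since u0 is accessible from u0 and u0 forces A implies not A.
u0 forces A implies not A vacuously: no world accessible from u0 forces the antecedent A.
So the root u0 does not force not (A implies not A); the model is a countermodel.

Yes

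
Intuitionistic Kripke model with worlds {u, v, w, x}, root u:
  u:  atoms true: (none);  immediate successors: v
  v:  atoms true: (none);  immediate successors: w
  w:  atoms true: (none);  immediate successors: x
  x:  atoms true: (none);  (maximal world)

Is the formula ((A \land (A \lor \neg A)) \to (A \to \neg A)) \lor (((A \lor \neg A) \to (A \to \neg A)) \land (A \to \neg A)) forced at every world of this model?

Yes

u \Vdash ((A \land (A \lor \neg A)) \to (A \to \neg A)) \lor (((A \lor \neg A) \to (A \to \neg A)) \land (A \to \neg A)) via the disjunct (A \land (A \lor \neg A)) \to (A \to \neg A).
Since the root u forces ((A \land (A \lor \neg A)) \to (A \to \neg A)) \lor (((A \lor \neg A) \to (A \to \neg A)) \land (A \to \neg A)) and forcing is persistent (monotone upward), every world forces it.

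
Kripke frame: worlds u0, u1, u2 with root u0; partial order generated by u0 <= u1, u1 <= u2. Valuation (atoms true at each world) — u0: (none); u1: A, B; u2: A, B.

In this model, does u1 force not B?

No

u1 does not force not B since u1 is accessible from u1 and u1 forces B.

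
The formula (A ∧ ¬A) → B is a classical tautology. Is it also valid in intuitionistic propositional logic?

Yes

This is an instance of ex falso quodlibet, which is intuitionistically derivable.
No world can force both A and ¬A, so the antecedent A ∧ ¬A is never forced and the implication holds vacuously at every world.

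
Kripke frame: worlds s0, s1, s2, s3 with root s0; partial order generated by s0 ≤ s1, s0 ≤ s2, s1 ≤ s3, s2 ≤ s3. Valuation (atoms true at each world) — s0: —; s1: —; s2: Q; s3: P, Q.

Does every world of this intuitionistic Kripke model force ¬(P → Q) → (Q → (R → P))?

Yes

s0 ⊩ ¬(P → Q) → (Q → (R → P)) vacuously: no world accessible from s0 forces the antecedent ¬(P → Q).
Since the root s0 forces ¬(P → Q) → (Q → (R → P)) and forcing is persistent (monotone upward), every world forces it.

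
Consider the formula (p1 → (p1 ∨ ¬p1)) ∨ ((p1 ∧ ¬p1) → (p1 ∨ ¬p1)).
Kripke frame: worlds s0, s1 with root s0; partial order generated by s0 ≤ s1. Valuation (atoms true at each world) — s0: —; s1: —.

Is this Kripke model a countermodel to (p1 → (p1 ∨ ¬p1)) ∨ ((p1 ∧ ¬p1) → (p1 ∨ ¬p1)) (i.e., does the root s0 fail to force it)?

No

s0 ⊩ (p1 → (p1 ∨ ¬p1)) ∨ ((p1 ∧ ¬p1) → (p1 ∨ ¬p1)) via the disjunct p1 → (p1 ∨ ¬p1).
So the root s0 forces (p1 → (p1 ∨ ¬p1)) ∨ ((p1 ∧ ¬p1) → (p1 ∨ ¬p1)); the model is not a countermodel.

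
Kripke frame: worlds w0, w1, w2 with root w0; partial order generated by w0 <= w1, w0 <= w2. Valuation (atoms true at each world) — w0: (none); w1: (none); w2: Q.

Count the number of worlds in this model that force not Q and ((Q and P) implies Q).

1

w0: does not force it — w0 does not force not Q and ((Q and P) implies Q) since w0 fails not Q.
w1: forces it.
w2: does not force it — w2 does not force not Q and ((Q and P) implies Q) since w2 fails not Q.
Worlds forcing the formula: {w1}.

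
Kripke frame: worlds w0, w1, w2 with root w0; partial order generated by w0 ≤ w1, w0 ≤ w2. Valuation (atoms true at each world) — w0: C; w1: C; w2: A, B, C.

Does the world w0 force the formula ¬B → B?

w0 ⊮ ¬B → B: at the accessible world w1, w1 ⊩ ¬B but w1 ⊮ B.
w1 lacks atom B, so w1 ⊮ B.

No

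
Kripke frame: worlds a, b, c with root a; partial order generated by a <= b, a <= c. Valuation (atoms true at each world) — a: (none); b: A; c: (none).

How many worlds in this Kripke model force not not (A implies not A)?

a: does not force it — a does not force not not (A implies not A) since b is accessible from a and b forces not (A implies not A).
b: does not force it — b does not force not not (A implies not A) since b is accessible from b and b forces not (A implies not A).
c: forces it.
Worlds forcing the formula: {c}.

1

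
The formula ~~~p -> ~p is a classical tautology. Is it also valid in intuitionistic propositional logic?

Yes

This is triple-negation reduction, which is intuitionistically derivable.
Assume ~~~p and suppose p. Then ~~p (double-negation introduction), contradicting ~~~p. So ~p.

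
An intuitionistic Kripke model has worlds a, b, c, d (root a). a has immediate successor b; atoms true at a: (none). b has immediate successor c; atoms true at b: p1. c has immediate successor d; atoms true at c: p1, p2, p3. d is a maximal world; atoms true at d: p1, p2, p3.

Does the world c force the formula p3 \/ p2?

c ||- p3 \/ p2 via the disjunct p3.

Yes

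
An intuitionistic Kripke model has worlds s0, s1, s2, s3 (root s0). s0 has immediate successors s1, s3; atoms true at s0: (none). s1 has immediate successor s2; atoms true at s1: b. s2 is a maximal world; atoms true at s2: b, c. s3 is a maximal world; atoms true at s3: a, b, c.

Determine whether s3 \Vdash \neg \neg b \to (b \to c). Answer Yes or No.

s3 \Vdash \neg \neg b \to (b \to c): every world accessible from s3 that forces \neg \neg b (namely s3) also forces b \to c.

Yes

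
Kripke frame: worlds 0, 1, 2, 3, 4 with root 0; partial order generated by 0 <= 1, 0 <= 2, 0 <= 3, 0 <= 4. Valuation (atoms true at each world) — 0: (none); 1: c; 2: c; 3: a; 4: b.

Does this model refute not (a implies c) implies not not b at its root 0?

0 does not force not (a implies c) implies not not b: at the accessible world 3, 3 forces not (a implies c) but 3 does not force not not b.
3 does not force not not b since 3 is accessible from 3 and 3 forces not b.
3 forces not b: no world accessible from 3 forces b.
So the root 0 does not force not (a implies c) implies not not b; the model is a countermodel.

Yes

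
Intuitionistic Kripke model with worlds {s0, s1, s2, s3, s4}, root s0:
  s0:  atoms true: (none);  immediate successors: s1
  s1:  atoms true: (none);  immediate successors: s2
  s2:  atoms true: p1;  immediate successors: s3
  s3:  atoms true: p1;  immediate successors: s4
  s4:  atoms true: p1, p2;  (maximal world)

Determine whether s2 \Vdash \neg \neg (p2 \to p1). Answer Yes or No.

s2 \Vdash \neg \neg (p2 \to p1): no world accessible from s2 forces \neg (p2 \to p1).

Yes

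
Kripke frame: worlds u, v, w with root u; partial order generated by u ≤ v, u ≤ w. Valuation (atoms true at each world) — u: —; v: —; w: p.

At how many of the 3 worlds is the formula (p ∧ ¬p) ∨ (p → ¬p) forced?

u: does not force it — u ⊮ (p ∧ ¬p) ∨ (p → ¬p): neither disjunct is forced at u.
v: forces it.
w: does not force it — w ⊮ (p ∧ ¬p) ∨ (p → ¬p): neither disjunct is forced at w.
Worlds forcing the formula: {v}.

1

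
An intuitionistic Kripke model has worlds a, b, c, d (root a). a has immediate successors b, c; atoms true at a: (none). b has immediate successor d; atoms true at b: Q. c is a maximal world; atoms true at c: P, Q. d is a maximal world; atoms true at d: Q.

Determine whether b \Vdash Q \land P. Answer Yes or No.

b \nVdash Q \land P since b fails P.

No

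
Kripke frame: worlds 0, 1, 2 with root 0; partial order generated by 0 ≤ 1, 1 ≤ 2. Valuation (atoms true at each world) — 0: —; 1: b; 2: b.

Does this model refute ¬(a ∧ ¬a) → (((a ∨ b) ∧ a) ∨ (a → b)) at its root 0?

0 ⊩ ¬(a ∧ ¬a) → (((a ∨ b) ∧ a) ∨ (a → b)): every world accessible from 0 that forces ¬(a ∧ ¬a) (namely 0, 1, 2) also forces ((a ∨ b) ∧ a) ∨ (a → b).
So the root 0 forces ¬(a ∧ ¬a) → (((a ∨ b) ∧ a) ∨ (a → b)); the model is not a countermodel.

No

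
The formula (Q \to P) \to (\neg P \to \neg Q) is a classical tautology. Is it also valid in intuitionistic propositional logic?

Yes

This is the forward direction of contraposition, which is intuitionistically derivable.
Assume Q \to P and \neg P. If Q held then P would follow, contradicting \neg P; so \neg Q.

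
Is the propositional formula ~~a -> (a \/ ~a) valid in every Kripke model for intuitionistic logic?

This is a variant of double-negation elimination (deriving excluded middle from double negation), which is not intuitionistically valid.
A Kripke countermodel: worlds 0, 1; order generated by 0 <= 1; atoms true at each world — 0:{}; 1:{a}.
0 ||-/- ~~a -> (a \/ ~a): already at 0 itself, 0 ||- ~~a but 0 ||-/- a \/ ~a.
0 ||-/- a \/ ~a: neither disjunct is forced at 0.
0 lacks atom a, so 0 ||-/- a.
So the root 0 does not force the formula.

No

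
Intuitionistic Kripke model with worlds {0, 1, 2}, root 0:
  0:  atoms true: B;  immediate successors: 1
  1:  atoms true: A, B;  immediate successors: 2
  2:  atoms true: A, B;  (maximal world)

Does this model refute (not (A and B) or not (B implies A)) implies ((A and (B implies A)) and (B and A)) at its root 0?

0 forces (not (A and B) or not (B implies A)) implies ((A and (B implies A)) and (B and A)) vacuously: no world accessible from 0 forces the antecedent not (A and B) or not (B implies A).
So the root 0 forces (not (A and B) or not (B implies A)) implies ((A and (B implies A)) and (B and A)); the model is not a countermodel.

No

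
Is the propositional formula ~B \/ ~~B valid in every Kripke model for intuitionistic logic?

This is the weak law of excluded middle, which is not intuitionistically valid.
A Kripke countermodel: worlds u0, u1, u2; order generated by u0 <= u1, u0 <= u2; atoms true at each world — u0:{}; u1:{B}; u2:{}.
u0 ||-/- ~B \/ ~~B: neither disjunct is forced at u0.
u0 ||-/- ~B since u1 is accessible from u0 and u1 ||- B.
So the root u0 does not force the formula.

No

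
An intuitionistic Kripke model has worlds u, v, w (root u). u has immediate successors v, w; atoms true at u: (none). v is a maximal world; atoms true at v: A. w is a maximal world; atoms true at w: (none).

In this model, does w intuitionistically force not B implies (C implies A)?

w forces not B implies (C implies A): every world accessible from w that forces not B (namely w) also forces C implies A.

Yes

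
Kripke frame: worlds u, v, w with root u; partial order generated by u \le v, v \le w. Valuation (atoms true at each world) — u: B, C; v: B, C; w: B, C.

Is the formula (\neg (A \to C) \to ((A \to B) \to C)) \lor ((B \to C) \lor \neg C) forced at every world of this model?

Yes

u \Vdash (\neg (A \to C) \to ((A \to B) \to C)) \lor ((B \to C) \lor \neg C) via the disjunct \neg (A \to C) \to ((A \to B) \to C).
Since the root u forces (\neg (A \to C) \to ((A \to B) \to C)) \lor ((B \to C) \lor \neg C) and forcing is persistent (monotone upward), every world forces it.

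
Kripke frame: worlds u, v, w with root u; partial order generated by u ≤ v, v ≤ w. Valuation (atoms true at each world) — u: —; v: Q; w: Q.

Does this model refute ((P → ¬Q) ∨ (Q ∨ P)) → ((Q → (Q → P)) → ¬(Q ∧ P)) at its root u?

u ⊩ ((P → ¬Q) ∨ (Q ∨ P)) → ((Q → (Q → P)) → ¬(Q ∧ P)): every world accessible from u that forces (P → ¬Q) ∨ (Q ∨ P) (namely u, v, w) also forces (Q → (Q → P)) → ¬(Q ∧ P).
So the root u forces ((P → ¬Q) ∨ (Q ∨ P)) → ((Q → (Q → P)) → ¬(Q ∧ P)); the model is not a countermodel.

No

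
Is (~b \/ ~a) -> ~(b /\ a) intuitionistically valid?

Yes

This is a constructively valid De Morgan direction (disjunction of negations to negated conjunction), which is intuitionistically derivable.
If ~b holds at a world then no accessible world forces b, hence none forces b /\ a; likewise for ~a.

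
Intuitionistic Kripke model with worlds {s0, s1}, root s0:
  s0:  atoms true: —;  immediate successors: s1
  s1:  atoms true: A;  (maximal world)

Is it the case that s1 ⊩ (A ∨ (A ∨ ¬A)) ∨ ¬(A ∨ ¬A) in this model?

Yes

s1 ⊩ (A ∨ (A ∨ ¬A)) ∨ ¬(A ∨ ¬A) via the disjunct A ∨ (A ∨ ¬A).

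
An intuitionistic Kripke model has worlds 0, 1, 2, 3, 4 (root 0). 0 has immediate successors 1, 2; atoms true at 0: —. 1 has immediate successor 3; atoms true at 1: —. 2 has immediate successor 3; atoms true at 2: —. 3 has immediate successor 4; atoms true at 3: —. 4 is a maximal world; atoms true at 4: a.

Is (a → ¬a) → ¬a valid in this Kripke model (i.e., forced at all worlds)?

0 ⊩ (a → ¬a) → ¬a vacuously: no world accessible from 0 forces the antecedent a → ¬a.
Since the root 0 forces (a → ¬a) → ¬a and forcing is persistent (monotone upward), every world forces it.

Yes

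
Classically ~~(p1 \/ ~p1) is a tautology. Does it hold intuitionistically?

Yes

This is the double negation of excluded middle, which is intuitionistically derivable.
Assuming ~(p1 \/ ~p1): from p1 we'd get p1 \/ ~p1, so ~p1; but then p1 \/ ~p1 again — contradiction. Hence ~~(p1 \/ ~p1).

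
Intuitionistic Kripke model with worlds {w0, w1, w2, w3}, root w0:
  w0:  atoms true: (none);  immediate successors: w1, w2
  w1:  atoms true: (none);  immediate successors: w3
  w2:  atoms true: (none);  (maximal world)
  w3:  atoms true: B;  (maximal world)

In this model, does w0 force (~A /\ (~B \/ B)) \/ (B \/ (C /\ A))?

No

w0 ||-/- (~A /\ (~B \/ B)) \/ (B \/ (C /\ A)): neither disjunct is forced at w0.
w0 ||-/- ~A /\ (~B \/ B) since w0 fails ~B \/ B.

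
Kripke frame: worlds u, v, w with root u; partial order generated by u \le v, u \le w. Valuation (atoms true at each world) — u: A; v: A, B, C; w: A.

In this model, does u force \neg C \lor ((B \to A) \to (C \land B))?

u \nVdash \neg C \lor ((B \to A) \to (C \land B)): neither disjunct is forced at u.
u \nVdash \neg C since v is accessible from u and v \Vdash C.

No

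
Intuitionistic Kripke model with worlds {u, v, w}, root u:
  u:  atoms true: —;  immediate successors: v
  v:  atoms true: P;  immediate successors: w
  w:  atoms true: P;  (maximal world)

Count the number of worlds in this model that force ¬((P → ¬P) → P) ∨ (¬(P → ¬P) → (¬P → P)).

u: forces it.
v: forces it.
w: forces it.
Worlds forcing the formula: {u, v, w}.

3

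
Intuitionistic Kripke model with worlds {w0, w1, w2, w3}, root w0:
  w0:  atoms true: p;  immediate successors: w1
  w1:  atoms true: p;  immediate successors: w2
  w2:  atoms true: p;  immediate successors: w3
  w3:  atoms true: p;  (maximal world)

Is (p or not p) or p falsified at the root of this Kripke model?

w0 forces (p or not p) or p via the disjunct p or not p.
So the root w0 forces (p or not p) or p; the model is not a countermodel.

No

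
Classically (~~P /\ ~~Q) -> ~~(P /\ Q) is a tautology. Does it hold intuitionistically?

Yes

This is the distribution of double negation over conjunction, which is intuitionistically derivable.
Assume ~~P, ~~Q, and ~(P /\ Q). From P we'd get ~Q (since P /\ Q is refuted), contradicting ~~Q; so ~P, contradicting ~~P.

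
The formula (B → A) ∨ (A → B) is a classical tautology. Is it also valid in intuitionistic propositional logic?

This is the Gödel–Dummett linearity axiom, which is not intuitionistically valid.
A Kripke countermodel: worlds 0, 1, 2; order generated by 0 ≤ 1, 0 ≤ 2; atoms true at each world — 0:{}; 1:{B}; 2:{A}.
0 ⊮ (B → A) ∨ (A → B): neither disjunct is forced at 0.
0 ⊮ B → A: at the accessible world 1, 1 ⊩ B but 1 ⊮ A.
1 lacks atom A, so 1 ⊮ A.
So the root 0 does not force the formula.

No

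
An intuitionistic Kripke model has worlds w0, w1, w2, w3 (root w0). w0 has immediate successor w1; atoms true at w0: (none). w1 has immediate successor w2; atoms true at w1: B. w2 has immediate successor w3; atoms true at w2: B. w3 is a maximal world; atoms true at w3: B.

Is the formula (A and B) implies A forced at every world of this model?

Yes

w0 forces (A and B) implies A vacuously: no world accessible from w0 forces the antecedent A and B.
Since the root w0 forces (A and B) implies A and forcing is persistent (monotone upward), every world forces it.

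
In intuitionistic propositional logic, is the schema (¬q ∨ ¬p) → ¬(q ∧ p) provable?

This is a constructively valid De Morgan direction (disjunction of negations to negated conjunction), which is intuitionistically derivable.
If ¬q holds at a world then no accessible world forces q, hence none forces q ∧ p; likewise for ¬p.

Yes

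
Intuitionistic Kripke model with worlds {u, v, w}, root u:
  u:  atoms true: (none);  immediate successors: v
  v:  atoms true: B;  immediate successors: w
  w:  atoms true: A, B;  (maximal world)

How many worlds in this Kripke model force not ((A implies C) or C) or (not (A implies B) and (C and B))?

3

u: forces it.
v: forces it.
w: forces it.
Worlds forcing the formula: {u, v, w}.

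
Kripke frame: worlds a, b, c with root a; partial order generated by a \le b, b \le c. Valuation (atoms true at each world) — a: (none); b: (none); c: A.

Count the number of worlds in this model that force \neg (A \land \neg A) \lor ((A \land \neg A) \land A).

a: forces it.
b: forces it.
c: forces it.
Worlds forcing the formula: {a, b, c}.

3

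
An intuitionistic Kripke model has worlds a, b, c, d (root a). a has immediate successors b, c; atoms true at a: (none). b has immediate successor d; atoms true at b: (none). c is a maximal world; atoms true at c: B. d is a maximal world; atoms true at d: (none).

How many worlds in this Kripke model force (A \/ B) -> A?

2

a: does not force it — a ||-/- (A \/ B) -> A: at the accessible world c, c ||- A \/ B but c ||-/- A.
b: forces it.
c: does not force it — c ||-/- (A \/ B) -> A: already at c itself, c ||- A \/ B but c ||-/- A.
d: forces it.
Worlds forcing the formula: {b, d}.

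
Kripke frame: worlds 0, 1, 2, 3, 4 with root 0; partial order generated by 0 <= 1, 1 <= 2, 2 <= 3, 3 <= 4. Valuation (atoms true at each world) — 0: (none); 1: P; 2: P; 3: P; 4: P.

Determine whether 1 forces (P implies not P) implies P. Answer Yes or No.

1 forces (P implies not P) implies P vacuously: no world accessible from 1 forces the antecedent P implies not P.

Yes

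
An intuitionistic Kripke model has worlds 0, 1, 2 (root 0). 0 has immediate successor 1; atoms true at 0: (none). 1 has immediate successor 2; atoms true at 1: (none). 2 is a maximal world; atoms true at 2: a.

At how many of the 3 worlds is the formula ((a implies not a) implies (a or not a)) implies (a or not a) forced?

0: does not force it — 0 does not force ((a implies not a) implies (a or not a)) implies (a or not a): already at 0 itself, 0 forces (a implies not a) implies (a or not a) but 0 does not force a or not a.
1: does not force it.
2: forces it.
Worlds forcing the formula: {2}.

1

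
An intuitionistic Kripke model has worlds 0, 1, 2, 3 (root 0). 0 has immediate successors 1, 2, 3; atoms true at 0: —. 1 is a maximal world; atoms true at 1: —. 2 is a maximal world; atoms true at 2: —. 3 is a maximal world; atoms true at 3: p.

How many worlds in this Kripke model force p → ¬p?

0: does not force it — 0 ⊮ p → ¬p: at the accessible world 3, 3 ⊩ p but 3 ⊮ ¬p.
1: forces it.
2: forces it.
3: does not force it — 3 ⊮ p → ¬p: already at 3 itself, 3 ⊩ p but 3 ⊮ ¬p.
Worlds forcing the formula: {1, 2}.

2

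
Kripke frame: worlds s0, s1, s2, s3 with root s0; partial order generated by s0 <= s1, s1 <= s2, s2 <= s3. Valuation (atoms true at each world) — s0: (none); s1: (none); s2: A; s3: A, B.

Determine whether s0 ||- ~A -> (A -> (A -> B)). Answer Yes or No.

Yes

s0 ||- ~A -> (A -> (A -> B)) vacuously: no world accessible from s0 forces the antecedent ~A.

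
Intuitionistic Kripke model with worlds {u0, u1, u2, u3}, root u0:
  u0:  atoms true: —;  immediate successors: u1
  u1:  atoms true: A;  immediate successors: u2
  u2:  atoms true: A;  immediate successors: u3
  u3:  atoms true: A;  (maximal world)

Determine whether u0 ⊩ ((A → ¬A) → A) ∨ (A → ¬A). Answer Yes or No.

Yes

u0 ⊩ ((A → ¬A) → A) ∨ (A → ¬A) via the disjunct (A → ¬A) → A.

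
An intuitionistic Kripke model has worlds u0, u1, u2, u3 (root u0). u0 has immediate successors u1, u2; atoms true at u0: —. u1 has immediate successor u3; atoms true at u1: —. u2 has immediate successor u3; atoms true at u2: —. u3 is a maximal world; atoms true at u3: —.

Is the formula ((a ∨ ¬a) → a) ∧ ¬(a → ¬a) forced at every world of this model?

No

Not every world: u0 ⊮ ((a ∨ ¬a) → a) ∧ ¬(a → ¬a).
u0 ⊮ ((a ∨ ¬a) → a) ∧ ¬(a → ¬a) since u0 fails (a ∨ ¬a) → a.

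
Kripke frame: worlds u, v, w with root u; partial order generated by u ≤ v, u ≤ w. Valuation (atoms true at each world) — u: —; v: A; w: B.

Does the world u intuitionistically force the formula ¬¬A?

u ⊮ ¬¬A since w is accessible from u and w ⊩ ¬A.
w ⊩ ¬A: no world accessible from w forces A.

No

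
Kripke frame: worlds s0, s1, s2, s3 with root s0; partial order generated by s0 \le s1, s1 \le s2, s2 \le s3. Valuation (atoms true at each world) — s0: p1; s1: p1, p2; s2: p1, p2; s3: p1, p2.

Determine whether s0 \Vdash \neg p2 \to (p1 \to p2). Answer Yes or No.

s0 \Vdash \neg p2 \to (p1 \to p2) vacuously: no world accessible from s0 forces the antecedent \neg p2.

Yes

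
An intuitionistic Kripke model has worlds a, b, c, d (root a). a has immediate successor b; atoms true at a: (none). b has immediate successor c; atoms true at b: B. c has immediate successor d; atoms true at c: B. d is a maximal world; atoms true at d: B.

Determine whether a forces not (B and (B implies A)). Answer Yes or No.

Yes

a forces not (B and (B implies A)): no world accessible from a forces B and (B implies A).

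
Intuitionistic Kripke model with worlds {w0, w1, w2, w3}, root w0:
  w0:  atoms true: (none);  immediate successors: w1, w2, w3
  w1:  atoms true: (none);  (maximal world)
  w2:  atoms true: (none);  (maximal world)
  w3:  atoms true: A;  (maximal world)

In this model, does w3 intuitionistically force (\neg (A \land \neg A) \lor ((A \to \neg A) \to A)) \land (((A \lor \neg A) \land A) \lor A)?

w3 \Vdash (\neg (A \land \neg A) \lor ((A \to \neg A) \to A)) \land (((A \lor \neg A) \land A) \lor A) since w3 forces both conjuncts.

Yes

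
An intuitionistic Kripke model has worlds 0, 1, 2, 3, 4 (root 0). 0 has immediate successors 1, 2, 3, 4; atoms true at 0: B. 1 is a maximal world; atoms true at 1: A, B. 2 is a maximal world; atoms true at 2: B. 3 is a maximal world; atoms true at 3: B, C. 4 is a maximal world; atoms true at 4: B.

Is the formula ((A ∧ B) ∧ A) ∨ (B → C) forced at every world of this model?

No

Not every world: 0 ⊮ ((A ∧ B) ∧ A) ∨ (B → C).
0 ⊮ ((A ∧ B) ∧ A) ∨ (B → C): neither disjunct is forced at 0.
0 ⊮ (A ∧ B) ∧ A since 0 fails A ∧ B.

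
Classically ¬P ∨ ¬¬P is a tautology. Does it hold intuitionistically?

This is the weak law of excluded middle, which is not intuitionistically valid.
A Kripke countermodel: worlds u, v, w; order generated by u ≤ v, u ≤ w; atoms true at each world — u:{}; v:{P}; w:{}.
u ⊮ ¬P ∨ ¬¬P: neither disjunct is forced at u.
u ⊮ ¬P since v is accessible from u and v ⊩ P.
So the root u does not force the formula.

No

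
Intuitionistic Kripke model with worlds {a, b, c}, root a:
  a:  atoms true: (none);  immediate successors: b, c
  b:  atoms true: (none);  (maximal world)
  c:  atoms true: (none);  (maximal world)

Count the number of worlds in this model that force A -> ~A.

a: forces it.
b: forces it.
c: forces it.
Worlds forcing the formula: {a, b, c}.

3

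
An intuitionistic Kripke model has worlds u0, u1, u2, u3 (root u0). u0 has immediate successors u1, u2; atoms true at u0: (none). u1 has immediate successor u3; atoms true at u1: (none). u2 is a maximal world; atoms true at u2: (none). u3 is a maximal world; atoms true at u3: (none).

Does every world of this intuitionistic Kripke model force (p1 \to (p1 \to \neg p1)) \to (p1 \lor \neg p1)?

u0 \Vdash (p1 \to (p1 \to \neg p1)) \to (p1 \lor \neg p1): every world accessible from u0 that forces p1 \to (p1 \to \neg p1) (namely u0, u1, u2, u3) also forces p1 \lor \neg p1.
Since the root u0 forces (p1 \to (p1 \to \neg p1)) \to (p1 \lor \neg p1) and forcing is persistent (monotone upward), every world forces it.

Yes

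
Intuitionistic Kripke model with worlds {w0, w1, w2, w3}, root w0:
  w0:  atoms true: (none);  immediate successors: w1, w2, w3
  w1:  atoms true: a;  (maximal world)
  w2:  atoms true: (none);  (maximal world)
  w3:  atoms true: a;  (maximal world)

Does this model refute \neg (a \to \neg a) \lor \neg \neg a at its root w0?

w0 \nVdash \neg (a \to \neg a) \lor \neg \neg a: neither disjunct is forced at w0.
w0 \nVdash \neg (a \to \neg a) since w2 is accessible from w0 and w2 \Vdash a \to \neg a.
w2 \Vdash a \to \neg a vacuously: no world accessible from w2 forces the antecedent a.
So the root w0 does not force \neg (a \to \neg a) \lor \neg \neg a; the model is a countermodel.

Yes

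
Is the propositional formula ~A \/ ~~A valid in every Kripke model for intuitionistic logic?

This is the weak law of excluded middle, which is not intuitionistically valid.
A Kripke countermodel: worlds 0, 1, 2; order generated by 0 <= 1, 0 <= 2; atoms true at each world — 0:{}; 1:{A}; 2:{}.
0 ||-/- ~A \/ ~~A: neither disjunct is forced at 0.
0 ||-/- ~A since 1 is accessible from 0 and 1 ||- A.
So the root 0 does not force the formula.

No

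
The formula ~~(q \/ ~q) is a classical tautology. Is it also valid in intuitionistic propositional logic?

Yes

This is the double negation of excluded middle, which is intuitionistically derivable.
Assuming ~(q \/ ~q): from q we'd get q \/ ~q, so ~q; but then q \/ ~q again — contradiction. Hence ~~(q \/ ~q).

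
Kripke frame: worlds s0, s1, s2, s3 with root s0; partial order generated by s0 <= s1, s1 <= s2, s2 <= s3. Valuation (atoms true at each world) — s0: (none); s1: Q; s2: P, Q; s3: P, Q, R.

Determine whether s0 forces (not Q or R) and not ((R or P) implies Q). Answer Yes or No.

s0 does not force (not Q or R) and not ((R or P) implies Q) since s0 fails not Q or R.

No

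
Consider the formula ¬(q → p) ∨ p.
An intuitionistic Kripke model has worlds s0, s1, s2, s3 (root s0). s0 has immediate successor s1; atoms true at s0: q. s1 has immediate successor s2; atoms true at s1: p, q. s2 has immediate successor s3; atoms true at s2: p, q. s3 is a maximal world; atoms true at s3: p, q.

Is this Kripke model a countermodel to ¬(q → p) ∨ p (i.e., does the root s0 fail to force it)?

Yes

s0 ⊮ ¬(q → p) ∨ p: neither disjunct is forced at s0.
s0 ⊮ ¬(q → p) since s1 is accessible from s0 and s1 ⊩ q → p.
s1 ⊩ q → p: every world accessible from s1 that forces q (namely s1, s2, s3) also forces p.
So the root s0 does not force ¬(q → p) ∨ p; the model is a countermodel.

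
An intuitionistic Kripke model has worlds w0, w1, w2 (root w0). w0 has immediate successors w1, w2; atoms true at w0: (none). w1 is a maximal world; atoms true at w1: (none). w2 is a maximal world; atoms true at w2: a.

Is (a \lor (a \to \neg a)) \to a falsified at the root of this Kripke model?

Yes

w0 \nVdash (a \lor (a \to \neg a)) \to a: at the accessible world w1, w1 \Vdash a \lor (a \to \neg a) but w1 \nVdash a.
w1 lacks atom a, so w1 \nVdash a.
So the root w0 does not force (a \lor (a \to \neg a)) \to a; the model is a countermodel.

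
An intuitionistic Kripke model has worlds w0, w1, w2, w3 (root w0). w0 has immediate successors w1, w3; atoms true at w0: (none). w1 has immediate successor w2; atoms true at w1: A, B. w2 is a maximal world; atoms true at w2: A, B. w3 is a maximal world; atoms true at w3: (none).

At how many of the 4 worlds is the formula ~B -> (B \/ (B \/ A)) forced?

2

w0: does not force it — w0 ||-/- ~B -> (B \/ (B \/ A)): at the accessible world w3, w3 ||- ~B but w3 ||-/- B \/ (B \/ A).
w1: forces it.
w2: forces it.
w3: does not force it — w3 ||-/- ~B -> (B \/ (B \/ A)): already at w3 itself, w3 ||- ~B but w3 ||-/- B \/ (B \/ A).
Worlds forcing the formula: {w1, w2}.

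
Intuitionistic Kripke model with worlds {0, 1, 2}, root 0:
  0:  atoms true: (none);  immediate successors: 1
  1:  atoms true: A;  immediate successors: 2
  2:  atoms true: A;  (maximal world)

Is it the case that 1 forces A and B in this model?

1 does not force A and B since 1 fails B.

No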